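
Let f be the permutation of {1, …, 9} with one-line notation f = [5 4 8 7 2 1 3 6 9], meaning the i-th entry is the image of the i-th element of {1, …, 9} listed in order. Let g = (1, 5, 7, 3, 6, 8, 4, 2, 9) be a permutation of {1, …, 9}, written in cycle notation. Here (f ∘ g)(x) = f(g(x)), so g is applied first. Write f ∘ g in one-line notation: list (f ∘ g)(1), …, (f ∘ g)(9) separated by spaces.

2 9 1 4 3 6 8 7 5

For each element, apply g then f: 1 → 5 → 2; 2 → 9 → 9; 3 → 6 → 1; 4 → 2 → 4; 5 → 7 → 3; 6 → 8 → 6; 7 → 3 → 8; 8 → 4 → 7; 9 → 1 → 5.
Collecting the images, f ∘ g = [2 9 1 4 3 6 8 7 5].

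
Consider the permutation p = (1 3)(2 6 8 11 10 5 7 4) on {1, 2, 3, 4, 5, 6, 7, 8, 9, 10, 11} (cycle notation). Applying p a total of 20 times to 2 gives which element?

10

2 lies in the 8-cycle (2 6 8 11 10 5 7 4).
Since the cycle has length 8, p^20 acts on it the same as p^4 (20 mod 8 = 4).
Stepping 4 places around the cycle: 2 → 6 → 8 → 11 → 10.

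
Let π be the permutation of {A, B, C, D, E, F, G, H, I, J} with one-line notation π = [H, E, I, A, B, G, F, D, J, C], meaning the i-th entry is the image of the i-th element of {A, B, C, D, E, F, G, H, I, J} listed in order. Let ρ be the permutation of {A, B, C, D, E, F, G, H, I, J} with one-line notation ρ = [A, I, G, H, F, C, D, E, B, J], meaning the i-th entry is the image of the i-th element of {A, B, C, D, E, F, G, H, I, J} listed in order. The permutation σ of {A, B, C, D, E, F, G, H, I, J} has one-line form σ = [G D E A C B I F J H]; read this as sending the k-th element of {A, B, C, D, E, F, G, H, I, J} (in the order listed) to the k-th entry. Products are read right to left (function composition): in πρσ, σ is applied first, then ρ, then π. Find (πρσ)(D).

H

Apply the permutations in order: σ(D) = A, then ρ(A) = A, then π(A) = H. So (πρσ)(D) = H.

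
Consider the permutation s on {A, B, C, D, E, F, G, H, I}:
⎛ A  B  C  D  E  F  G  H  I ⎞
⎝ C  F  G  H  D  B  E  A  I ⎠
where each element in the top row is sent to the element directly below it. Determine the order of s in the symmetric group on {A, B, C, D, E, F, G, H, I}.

The disjoint-cycle form of s has cycle lengths 6, 2, 1.
Since disjoint cycles commute, ord(s) = lcm(6, 2) = 6.

6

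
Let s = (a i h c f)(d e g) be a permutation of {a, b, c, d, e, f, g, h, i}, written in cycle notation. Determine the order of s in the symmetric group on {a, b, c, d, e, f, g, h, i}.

The disjoint cycles have lengths 5, 3, 1.
The order of s is the least common multiple of its cycle lengths: lcm(5, 3) = 15.

15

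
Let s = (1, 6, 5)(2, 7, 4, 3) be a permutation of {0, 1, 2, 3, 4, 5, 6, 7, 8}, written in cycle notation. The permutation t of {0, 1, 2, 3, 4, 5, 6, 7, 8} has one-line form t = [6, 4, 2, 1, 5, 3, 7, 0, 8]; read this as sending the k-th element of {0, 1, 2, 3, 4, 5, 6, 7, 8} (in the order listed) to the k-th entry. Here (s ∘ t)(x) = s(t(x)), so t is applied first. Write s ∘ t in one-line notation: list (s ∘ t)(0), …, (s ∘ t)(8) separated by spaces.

(s ∘ t)(x) = s(t(x)). Computing each image: s(t(0)) = s(6) = 5, s(t(1)) = s(4) = 3, s(t(2)) = s(2) = 7, s(t(3)) = s(1) = 6, s(t(4)) = s(5) = 1, s(t(5)) = s(3) = 2, s(t(6)) = s(7) = 4, s(t(7)) = s(0) = 0, s(t(8)) = s(8) = 8.
Hence s ∘ t = [5 3 7 6 1 2 4 0 8].

5 3 7 6 1 2 4 0 8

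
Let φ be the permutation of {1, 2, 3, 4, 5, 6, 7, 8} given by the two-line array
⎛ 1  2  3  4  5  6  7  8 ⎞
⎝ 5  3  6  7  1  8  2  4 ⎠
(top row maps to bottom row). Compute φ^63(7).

Tracing 7 → 2 → … returns to 7 after 6 steps, so 7 lies in a 6-cycle (2, 3, 6, 8, 4, 7).
On a 6-cycle, φ^6 is the identity, so φ^63 = φ^3 there (63 ≡ 3 mod 6).
Stepping 3 places around the cycle: 7 → 2 → 3 → 6.

6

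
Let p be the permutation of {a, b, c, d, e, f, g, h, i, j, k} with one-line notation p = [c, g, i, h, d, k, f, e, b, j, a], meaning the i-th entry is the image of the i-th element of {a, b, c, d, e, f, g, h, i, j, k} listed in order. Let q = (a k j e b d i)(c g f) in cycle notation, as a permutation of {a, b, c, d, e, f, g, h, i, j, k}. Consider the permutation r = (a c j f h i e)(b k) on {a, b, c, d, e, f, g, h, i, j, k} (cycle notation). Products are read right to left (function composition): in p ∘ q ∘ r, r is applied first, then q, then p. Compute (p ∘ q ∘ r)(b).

j

Apply the permutations in order: r(b) = k, then q(k) = j, then p(j) = j. So (p ∘ q ∘ r)(b) = j.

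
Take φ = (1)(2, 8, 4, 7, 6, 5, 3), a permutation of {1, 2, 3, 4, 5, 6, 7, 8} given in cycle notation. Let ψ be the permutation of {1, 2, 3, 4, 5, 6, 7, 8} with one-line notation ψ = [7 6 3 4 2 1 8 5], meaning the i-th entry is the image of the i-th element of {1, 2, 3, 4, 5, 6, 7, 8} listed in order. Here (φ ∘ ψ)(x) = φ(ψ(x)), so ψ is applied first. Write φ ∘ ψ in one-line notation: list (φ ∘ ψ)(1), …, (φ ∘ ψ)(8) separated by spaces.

6 5 2 7 8 1 4 3

For each element, apply ψ then φ: 1 → 7 → 6; 2 → 6 → 5; 3 → 3 → 2; 4 → 4 → 7; 5 → 2 → 8; 6 → 1 → 1; 7 → 8 → 4; 8 → 5 → 3.
Collecting the images, φ ∘ ψ = [6 5 2 7 8 1 4 3].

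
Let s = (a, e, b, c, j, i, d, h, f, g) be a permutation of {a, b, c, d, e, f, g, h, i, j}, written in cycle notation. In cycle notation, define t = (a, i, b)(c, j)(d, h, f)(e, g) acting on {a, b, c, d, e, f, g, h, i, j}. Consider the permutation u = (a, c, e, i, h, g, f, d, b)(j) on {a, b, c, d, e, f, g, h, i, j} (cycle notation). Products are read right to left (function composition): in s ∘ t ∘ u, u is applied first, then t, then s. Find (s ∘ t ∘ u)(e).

c

Chase e: u(e) = i; t(i) = b; s(b) = c. Hence (s ∘ t ∘ u)(e) = c.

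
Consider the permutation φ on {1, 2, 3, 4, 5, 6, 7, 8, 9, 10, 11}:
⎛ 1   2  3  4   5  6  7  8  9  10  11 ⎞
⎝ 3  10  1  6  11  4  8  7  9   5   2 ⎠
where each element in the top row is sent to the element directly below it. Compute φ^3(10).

Tracing 10 → 5 → … returns to 10 after 4 steps, so 10 lies in a 4-cycle (2, 10, 5, 11).
Stepping 3 places around the cycle: 10 → 5 → 11 → 2.

2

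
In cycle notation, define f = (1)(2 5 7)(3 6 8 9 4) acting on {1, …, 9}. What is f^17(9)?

3

9 lies in the 5-cycle (3 6 8 9 4).
On a 5-cycle, f^5 is the identity, so f^17 = f^2 there (17 ≡ 2 mod 5).
Advancing 2 steps from 9: 9 → 4 → 3.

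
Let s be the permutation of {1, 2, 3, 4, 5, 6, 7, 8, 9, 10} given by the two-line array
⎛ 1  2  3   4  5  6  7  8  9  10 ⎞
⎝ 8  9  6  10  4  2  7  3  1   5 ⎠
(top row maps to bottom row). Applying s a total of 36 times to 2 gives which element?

2

Tracing 2 → 9 → … returns to 2 after 6 steps, so 2 lies in a 6-cycle (1, 8, 3, 6, 2, 9).
Powers repeat with period 6 on this cycle, and 36 mod 6 = 0, so s^36(2) = s^0(2).
So s^36(2) = 2.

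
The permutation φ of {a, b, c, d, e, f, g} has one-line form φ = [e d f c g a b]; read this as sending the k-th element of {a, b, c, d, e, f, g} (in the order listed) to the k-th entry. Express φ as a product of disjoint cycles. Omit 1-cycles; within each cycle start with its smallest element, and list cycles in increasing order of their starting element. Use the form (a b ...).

From a: a → e → g → b → d → c → f → a, closing the cycle (a e g b d c f).
Continuing from each remaining unvisited element yields (a e g b d c f).

(a e g b d c f)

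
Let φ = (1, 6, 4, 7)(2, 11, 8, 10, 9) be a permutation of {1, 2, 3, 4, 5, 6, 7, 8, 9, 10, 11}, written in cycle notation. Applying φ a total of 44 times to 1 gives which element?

1

1 lies in the 4-cycle (1, 6, 4, 7).
Powers repeat with period 4 on this cycle, and 44 mod 4 = 0, so φ^44(1) = φ^0(1).
So φ^44(1) = 1.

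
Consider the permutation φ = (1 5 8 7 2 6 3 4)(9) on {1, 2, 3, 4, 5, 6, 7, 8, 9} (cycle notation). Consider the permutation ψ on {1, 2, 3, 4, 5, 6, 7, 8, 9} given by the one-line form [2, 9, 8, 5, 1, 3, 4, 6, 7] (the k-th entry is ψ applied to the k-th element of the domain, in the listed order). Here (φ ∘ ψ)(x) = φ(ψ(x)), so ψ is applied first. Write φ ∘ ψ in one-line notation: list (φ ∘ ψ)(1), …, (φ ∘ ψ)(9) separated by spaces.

Chase each element through ψ then φ: 1 → 2 → 6; 2 → 9 → 9; 3 → 8 → 7; 4 → 5 → 8; 5 → 1 → 5; 6 → 3 → 4; 7 → 4 → 1; 8 → 6 → 3; 9 → 7 → 2.
So φ ∘ ψ in one-line form is 6 9 7 8 5 4 1 3 2.

6 9 7 8 5 4 1 3 2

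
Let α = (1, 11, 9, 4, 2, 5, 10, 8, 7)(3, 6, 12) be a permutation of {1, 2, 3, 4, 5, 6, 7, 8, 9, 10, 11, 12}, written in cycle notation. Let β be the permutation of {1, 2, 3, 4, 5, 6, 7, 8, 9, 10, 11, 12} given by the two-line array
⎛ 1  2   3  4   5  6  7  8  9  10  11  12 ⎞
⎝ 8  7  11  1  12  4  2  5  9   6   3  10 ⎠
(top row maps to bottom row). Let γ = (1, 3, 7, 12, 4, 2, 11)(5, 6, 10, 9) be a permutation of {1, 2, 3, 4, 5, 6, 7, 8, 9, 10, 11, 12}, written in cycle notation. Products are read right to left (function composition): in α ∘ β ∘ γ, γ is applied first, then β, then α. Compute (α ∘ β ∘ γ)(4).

Chase 4: γ(4) = 2; β(2) = 7; α(7) = 1. Hence (α ∘ β ∘ γ)(4) = 1.

1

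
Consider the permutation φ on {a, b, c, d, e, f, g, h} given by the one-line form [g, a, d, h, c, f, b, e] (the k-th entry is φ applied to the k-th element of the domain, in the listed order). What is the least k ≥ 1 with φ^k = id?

The disjoint-cycle form of φ has cycle lengths 4, 3, 1.
The order of φ is the least common multiple of its cycle lengths: lcm(4, 3) = 12.

12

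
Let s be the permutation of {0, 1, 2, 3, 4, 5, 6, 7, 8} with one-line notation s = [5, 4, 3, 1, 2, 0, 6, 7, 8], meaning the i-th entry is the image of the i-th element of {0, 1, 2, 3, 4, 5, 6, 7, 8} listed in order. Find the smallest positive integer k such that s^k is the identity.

The disjoint-cycle form of s has cycle lengths 4, 2, 1, 1, 1.
Since disjoint cycles commute, ord(s) = lcm(4, 2) = 4.

4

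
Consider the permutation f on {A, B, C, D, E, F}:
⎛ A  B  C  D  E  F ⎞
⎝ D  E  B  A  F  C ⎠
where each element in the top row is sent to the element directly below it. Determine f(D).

A

The entry below D in the array is A, so f(D) = A.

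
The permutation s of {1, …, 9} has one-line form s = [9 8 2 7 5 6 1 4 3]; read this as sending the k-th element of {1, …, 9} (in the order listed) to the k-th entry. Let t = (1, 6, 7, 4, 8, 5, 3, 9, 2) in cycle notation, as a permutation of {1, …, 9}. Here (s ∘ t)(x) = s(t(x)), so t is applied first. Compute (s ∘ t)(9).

First apply t: t(9) = 2, then s(2) = 8. Thus (s ∘ t)(9) = 8.

8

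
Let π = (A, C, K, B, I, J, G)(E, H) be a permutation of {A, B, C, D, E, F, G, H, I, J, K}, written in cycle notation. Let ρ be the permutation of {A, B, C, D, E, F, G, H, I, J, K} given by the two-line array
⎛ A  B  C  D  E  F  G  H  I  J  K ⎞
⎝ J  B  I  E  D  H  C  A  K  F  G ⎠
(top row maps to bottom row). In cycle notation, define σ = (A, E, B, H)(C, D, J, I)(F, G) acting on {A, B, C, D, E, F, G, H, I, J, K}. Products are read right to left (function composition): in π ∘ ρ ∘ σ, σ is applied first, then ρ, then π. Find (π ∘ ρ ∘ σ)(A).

D

Chase A: σ(A) = E; ρ(E) = D; π(D) = D. Hence (π ∘ ρ ∘ σ)(A) = D.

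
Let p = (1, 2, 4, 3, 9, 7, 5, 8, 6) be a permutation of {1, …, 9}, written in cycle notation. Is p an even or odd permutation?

even

The cycle lengths are 9.
A cycle of length ℓ contributes ℓ−1 transpositions, so p is a product of 8 transpositions — even.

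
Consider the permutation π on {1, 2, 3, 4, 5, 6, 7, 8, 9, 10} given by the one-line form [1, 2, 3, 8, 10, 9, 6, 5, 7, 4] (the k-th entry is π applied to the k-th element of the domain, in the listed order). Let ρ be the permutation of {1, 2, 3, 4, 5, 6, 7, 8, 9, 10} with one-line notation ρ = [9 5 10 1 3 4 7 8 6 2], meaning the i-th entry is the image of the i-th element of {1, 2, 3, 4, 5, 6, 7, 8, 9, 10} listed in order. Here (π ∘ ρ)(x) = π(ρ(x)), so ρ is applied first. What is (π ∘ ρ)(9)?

9

First apply ρ: ρ(9) = 6, then π(6) = 9. Thus (π ∘ ρ)(9) = 9.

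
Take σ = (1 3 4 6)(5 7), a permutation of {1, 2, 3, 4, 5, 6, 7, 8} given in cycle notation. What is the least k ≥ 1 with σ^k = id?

The cycle type of σ is (4, 2, 1, 1).
The order of σ is the least common multiple of its cycle lengths: lcm(4, 2) = 4.

4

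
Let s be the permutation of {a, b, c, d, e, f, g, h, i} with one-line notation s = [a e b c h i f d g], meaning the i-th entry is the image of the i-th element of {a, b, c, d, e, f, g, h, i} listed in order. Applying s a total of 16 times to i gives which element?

Tracing i → g → … returns to i after 3 steps, so i lies in a 3-cycle (f i g).
Since the cycle has length 3, s^16 acts on it the same as s^1 (16 mod 3 = 1).
Stepping 1 place around the cycle: i → g.

g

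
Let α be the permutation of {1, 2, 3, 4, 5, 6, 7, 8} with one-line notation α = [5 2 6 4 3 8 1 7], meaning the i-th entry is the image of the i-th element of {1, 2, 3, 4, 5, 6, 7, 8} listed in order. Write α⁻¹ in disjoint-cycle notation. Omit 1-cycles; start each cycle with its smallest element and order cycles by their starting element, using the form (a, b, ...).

(1, 7, 8, 6, 3, 5)

First write α in disjoint cycles: (1, 5, 3, 6, 8, 7).
The inverse reverses every cycle; in canonical form, α⁻¹ = (1, 7, 8, 6, 3, 5).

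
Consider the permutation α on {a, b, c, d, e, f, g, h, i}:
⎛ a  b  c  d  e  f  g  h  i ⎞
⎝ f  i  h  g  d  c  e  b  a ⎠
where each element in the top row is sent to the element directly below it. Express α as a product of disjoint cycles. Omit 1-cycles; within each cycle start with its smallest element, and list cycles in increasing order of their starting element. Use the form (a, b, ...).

(a, f, c, h, b, i)(d, g, e)

Start at a and follow images: a → f → c → h → b → i → a, giving the cycle (a, f, c, h, b, i).
Repeating from the next unused element and collecting all non-trivial cycles gives (a, f, c, h, b, i)(d, g, e).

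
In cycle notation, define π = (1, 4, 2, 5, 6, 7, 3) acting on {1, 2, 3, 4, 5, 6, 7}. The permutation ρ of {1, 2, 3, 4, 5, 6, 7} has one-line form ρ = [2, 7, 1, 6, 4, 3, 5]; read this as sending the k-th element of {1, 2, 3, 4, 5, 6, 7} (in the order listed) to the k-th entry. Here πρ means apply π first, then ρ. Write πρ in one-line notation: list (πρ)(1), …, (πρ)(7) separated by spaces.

6 4 2 7 3 5 1

For each element, apply π then ρ: 1 → 4 → 6; 2 → 5 → 4; 3 → 1 → 2; 4 → 2 → 7; 5 → 6 → 3; 6 → 7 → 5; 7 → 3 → 1.
Collecting the images, πρ = [6 4 2 7 3 5 1].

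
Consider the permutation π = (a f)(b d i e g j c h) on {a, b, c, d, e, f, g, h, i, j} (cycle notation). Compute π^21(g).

d

g lies in the 8-cycle (b d i e g j c h).
On an 8-cycle, π^8 is the identity, so π^21 = π^5 there (21 ≡ 5 mod 8).
Advancing 5 steps from g: g → j → c → h → b → d.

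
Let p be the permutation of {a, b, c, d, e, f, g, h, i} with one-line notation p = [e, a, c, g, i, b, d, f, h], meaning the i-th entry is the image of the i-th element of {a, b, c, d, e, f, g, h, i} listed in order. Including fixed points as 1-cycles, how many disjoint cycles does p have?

3

The cycle decomposition is (a e i h f b)(c)(d g), which has 3 cycles (counting 1-cycles).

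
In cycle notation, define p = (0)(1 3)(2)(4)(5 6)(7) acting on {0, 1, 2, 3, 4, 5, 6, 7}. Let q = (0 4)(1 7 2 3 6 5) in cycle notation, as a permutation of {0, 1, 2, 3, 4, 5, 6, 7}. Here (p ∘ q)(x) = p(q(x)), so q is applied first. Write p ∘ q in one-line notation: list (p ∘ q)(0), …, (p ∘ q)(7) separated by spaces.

4 7 1 5 0 3 6 2

(p ∘ q)(x) = p(q(x)). Computing each image: p(q(0)) = p(4) = 4, p(q(1)) = p(7) = 7, p(q(2)) = p(3) = 1, p(q(3)) = p(6) = 5, p(q(4)) = p(0) = 0, p(q(5)) = p(1) = 3, p(q(6)) = p(5) = 6, p(q(7)) = p(2) = 2.
Hence p ∘ q = [4 7 1 5 0 3 6 2].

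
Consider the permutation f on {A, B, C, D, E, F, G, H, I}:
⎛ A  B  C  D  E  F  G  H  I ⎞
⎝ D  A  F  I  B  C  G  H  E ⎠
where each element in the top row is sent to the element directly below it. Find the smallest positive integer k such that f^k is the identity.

Decomposing into disjoint cycles gives cycle lengths 5, 2, 1, 1.
The order is lcm(5, 2) = 10.

10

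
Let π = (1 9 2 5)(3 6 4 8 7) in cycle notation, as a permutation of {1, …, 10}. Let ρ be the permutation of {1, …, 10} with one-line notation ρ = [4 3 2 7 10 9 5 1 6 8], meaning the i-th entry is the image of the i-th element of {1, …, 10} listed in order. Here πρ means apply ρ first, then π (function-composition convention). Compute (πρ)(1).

8

First apply ρ: ρ(1) = 4, then π(4) = 8. Thus (πρ)(1) = 8.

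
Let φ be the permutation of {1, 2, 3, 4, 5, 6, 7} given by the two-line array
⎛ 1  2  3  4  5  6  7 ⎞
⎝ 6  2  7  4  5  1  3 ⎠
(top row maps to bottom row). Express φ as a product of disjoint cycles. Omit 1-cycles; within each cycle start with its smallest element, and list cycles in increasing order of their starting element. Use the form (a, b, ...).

(1, 6)(3, 7)

Iterating φ from 1 gives 1 → 6 → 1; that is the 2-cycle (1, 6).
Repeating from the next unused element and collecting all non-trivial cycles gives (1, 6)(3, 7).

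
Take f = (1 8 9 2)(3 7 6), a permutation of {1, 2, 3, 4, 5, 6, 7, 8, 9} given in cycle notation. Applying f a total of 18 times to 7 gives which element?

7

7 lies in the 3-cycle (3 7 6).
Since the cycle has length 3, f^18 acts on it the same as f^0 (18 mod 3 = 0).
So f^18(7) = 7.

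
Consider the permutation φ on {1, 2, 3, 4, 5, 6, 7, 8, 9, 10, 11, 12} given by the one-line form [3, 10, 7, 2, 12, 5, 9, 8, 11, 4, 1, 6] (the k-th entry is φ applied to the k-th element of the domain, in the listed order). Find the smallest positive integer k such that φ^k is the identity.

15

The disjoint-cycle form of φ has cycle lengths 5, 3, 3, 1.
The order is lcm(5, 3, 3) = 15.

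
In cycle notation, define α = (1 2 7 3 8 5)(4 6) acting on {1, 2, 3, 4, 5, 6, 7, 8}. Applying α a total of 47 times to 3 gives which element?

7

3 lies in the 6-cycle (1 2 7 3 8 5).
On a 6-cycle, α^6 is the identity, so α^47 = α^5 there (47 ≡ 5 mod 6).
Stepping 5 places around the cycle: 3 → 8 → 5 → 1 → 2 → 7.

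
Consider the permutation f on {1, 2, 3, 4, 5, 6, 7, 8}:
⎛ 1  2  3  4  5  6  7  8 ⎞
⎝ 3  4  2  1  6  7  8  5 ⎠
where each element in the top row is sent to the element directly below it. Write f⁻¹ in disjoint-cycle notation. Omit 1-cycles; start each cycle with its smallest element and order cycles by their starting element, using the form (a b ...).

The cycle decomposition of f is (1 3 2 4)(5 6 7 8).
Reversing each cycle (and rotating so the smallest element leads) gives f⁻¹ = (1 4 2 3)(5 8 7 6).

(1 4 2 3)(5 8 7 6)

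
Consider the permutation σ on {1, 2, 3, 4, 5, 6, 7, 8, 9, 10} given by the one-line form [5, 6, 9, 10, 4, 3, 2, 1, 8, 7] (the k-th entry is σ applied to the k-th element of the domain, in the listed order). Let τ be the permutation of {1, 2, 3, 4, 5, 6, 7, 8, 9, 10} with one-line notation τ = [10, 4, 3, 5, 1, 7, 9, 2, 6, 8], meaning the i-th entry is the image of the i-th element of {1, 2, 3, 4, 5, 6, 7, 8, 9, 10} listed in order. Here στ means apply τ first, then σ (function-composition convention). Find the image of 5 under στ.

First apply τ: τ(5) = 1, then σ(1) = 5. Thus (στ)(5) = 5.

5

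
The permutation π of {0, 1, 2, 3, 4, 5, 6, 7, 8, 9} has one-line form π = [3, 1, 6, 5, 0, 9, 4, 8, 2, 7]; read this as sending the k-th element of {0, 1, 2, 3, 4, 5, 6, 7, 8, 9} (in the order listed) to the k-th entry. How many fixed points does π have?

The fixed points (elements with π(x) = x) are {1}, so there is 1.

1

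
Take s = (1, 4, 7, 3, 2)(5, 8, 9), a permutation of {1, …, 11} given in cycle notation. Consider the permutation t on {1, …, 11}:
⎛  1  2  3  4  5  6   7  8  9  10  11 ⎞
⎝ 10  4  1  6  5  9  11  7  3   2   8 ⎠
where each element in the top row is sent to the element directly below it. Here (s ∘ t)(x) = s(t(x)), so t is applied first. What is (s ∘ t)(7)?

11

t(7) = 11, then s(11) = 11; composing gives (s ∘ t)(7) = 11.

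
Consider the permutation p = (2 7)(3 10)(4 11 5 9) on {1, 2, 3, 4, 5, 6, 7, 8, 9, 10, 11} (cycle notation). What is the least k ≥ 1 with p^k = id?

4

The cycle type of p is (4, 2, 2, 1, 1, 1).
Since disjoint cycles commute, ord(p) = lcm(4, 2, 2) = 4.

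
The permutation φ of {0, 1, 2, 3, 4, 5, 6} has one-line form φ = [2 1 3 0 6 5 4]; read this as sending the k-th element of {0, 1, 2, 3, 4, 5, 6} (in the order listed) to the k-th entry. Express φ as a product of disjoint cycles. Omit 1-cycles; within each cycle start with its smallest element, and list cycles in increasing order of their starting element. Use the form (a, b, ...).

Start at 0 and follow images: 0 → 2 → 3 → 0, giving the cycle (0, 2, 3).
Continuing from each remaining unvisited element yields (0, 2, 3)(4, 6).

(0, 2, 3)(4, 6)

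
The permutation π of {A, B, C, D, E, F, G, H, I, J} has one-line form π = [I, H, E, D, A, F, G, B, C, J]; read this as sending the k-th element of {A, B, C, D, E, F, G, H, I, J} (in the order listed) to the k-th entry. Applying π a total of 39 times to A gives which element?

E

Tracing A → I → … returns to A after 4 steps, so A lies in a 4-cycle (A, I, C, E).
On a 4-cycle, π^4 is the identity, so π^39 = π^3 there (39 ≡ 3 mod 4).
Stepping 3 places around the cycle: A → I → C → E.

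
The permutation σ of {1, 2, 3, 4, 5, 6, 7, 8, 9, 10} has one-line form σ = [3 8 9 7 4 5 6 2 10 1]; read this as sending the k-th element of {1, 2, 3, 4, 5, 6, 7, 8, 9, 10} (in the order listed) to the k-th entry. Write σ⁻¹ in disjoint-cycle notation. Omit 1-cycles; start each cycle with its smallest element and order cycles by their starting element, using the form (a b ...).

(1 10 9 3)(2 8)(4 5 6 7)

The cycle decomposition of σ is (1 3 9 10)(2 8)(4 7 6 5).
The inverse reverses every cycle; in canonical form, σ⁻¹ = (1 10 9 3)(2 8)(4 5 6 7).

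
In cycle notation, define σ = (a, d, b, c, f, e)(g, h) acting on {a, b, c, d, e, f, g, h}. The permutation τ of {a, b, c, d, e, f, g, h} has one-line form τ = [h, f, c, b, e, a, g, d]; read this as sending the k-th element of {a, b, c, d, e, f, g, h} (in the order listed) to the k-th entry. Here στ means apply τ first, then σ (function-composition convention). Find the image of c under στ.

τ(c) = c, then σ(c) = f; composing gives (στ)(c) = f.

f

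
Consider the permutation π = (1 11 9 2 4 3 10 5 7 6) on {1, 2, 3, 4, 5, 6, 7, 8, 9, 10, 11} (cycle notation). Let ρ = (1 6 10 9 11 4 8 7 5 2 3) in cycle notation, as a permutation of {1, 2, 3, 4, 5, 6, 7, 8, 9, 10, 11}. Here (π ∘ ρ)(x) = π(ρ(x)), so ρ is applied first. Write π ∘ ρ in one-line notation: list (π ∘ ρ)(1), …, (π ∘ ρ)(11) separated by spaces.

1 10 11 8 4 5 7 6 9 2 3

(π ∘ ρ)(x) = π(ρ(x)). Computing each image: π(ρ(1)) = π(6) = 1, π(ρ(2)) = π(3) = 10, π(ρ(3)) = π(1) = 11, π(ρ(4)) = π(8) = 8, π(ρ(5)) = π(2) = 4, π(ρ(6)) = π(10) = 5, π(ρ(7)) = π(5) = 7, π(ρ(8)) = π(7) = 6, π(ρ(9)) = π(11) = 9, π(ρ(10)) = π(9) = 2, π(ρ(11)) = π(4) = 3.
Hence π ∘ ρ = [1 10 11 8 4 5 7 6 9 2 3].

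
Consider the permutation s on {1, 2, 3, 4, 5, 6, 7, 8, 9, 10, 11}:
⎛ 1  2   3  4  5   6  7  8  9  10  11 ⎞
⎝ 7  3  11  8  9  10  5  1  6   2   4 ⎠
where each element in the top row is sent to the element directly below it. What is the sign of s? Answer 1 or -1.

1

In disjoint-cycle form the cycle lengths are 11.
A cycle is odd iff its length is even; s has 0 even-length cycles, so sgn(s) = (−1)^0 and s is even.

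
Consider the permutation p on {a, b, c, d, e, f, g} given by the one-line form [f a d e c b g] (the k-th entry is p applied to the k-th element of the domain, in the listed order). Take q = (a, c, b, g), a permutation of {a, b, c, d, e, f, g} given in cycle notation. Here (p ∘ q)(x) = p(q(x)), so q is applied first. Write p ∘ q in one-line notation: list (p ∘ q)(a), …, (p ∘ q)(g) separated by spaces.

(p ∘ q)(x) = p(q(x)). Computing each image: p(q(a)) = p(c) = d, p(q(b)) = p(g) = g, p(q(c)) = p(b) = a, p(q(d)) = p(d) = e, p(q(e)) = p(e) = c, p(q(f)) = p(f) = b, p(q(g)) = p(a) = f.
Hence p ∘ q = [d g a e c b f].

d g a e c b f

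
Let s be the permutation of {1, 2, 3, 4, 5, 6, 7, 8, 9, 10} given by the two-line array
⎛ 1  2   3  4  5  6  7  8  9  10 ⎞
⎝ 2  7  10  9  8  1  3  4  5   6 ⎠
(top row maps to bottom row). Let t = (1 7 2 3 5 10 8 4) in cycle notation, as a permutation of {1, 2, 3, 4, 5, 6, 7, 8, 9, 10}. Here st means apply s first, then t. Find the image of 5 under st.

4

s(5) = 8, then t(8) = 4; composing gives (st)(5) = 4.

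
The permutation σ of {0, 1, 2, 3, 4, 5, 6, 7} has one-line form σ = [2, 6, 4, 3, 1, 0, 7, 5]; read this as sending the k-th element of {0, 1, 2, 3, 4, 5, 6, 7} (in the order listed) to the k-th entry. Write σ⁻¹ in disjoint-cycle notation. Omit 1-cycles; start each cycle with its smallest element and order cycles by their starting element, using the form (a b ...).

The cycle decomposition of σ is (0 2 4 1 6 7 5).
Reversing each cycle (and rotating so the smallest element leads) gives σ⁻¹ = (0 5 7 6 1 4 2).

(0 5 7 6 1 4 2)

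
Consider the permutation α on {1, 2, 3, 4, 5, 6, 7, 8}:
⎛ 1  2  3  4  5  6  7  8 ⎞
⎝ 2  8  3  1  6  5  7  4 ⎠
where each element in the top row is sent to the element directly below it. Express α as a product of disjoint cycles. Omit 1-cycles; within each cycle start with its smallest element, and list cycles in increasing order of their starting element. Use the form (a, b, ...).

(1, 2, 8, 4)(5, 6)

Start at 1 and follow images: 1 → 2 → 8 → 4 → 1, giving the cycle (1, 2, 8, 4).
Continuing from each remaining unvisited element yields (1, 2, 8, 4)(5, 6).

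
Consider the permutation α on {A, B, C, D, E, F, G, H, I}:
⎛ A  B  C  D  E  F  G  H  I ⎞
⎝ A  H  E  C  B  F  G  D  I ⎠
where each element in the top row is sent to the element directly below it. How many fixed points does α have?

The fixed points (elements with α(x) = x) are {A, F, G, I}, so there are 4.

4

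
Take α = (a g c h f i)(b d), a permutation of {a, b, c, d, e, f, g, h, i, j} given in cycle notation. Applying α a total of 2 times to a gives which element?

a lies in the 6-cycle (a g c h f i).
Advancing 2 steps from a: a → g → c.

c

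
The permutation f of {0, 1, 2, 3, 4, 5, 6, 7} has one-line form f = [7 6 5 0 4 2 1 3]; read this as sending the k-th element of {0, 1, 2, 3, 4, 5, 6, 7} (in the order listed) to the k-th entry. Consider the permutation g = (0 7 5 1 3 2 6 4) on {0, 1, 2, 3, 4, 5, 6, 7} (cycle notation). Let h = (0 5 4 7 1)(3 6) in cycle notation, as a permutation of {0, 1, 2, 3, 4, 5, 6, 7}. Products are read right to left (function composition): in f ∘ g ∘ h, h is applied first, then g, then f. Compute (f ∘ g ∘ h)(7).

Apply the permutations in order: h(7) = 1, then g(1) = 3, then f(3) = 0. So (f ∘ g ∘ h)(7) = 0.

0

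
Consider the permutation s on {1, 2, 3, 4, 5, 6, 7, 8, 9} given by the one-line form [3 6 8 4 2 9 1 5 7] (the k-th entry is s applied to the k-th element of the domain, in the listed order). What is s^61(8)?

7

Tracing 8 → 5 → … returns to 8 after 8 steps, so 8 lies in an 8-cycle (1, 3, 8, 5, 2, 6, 9, 7).
Since the cycle has length 8, s^61 acts on it the same as s^5 (61 mod 8 = 5).
Stepping 5 places around the cycle: 8 → 5 → 2 → 6 → 9 → 7.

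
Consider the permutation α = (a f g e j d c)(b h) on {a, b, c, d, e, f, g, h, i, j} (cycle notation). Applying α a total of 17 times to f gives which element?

j

f lies in the 7-cycle (a f g e j d c).
Powers repeat with period 7 on this cycle, and 17 mod 7 = 3, so α^17(f) = α^3(f).
Advancing 3 steps from f: f → g → e → j.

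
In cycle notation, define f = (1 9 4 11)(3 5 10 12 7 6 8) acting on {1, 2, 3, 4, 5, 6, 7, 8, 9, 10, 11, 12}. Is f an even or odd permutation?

odd

The cycle lengths are 7, 4, 1.
A cycle is odd iff its length is even; f has 1 even-length cycle, so sgn(f) = (−1)^1 and f is odd.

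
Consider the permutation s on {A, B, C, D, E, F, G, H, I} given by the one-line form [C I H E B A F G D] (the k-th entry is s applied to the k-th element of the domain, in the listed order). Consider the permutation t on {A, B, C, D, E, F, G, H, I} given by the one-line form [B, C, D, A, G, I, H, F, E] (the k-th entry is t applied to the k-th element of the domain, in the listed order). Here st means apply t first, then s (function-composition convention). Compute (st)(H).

A

First apply t: t(H) = F, then s(F) = A. Thus (st)(H) = A.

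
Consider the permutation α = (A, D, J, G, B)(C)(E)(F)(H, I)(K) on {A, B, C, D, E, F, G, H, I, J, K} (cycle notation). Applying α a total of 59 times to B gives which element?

G

B lies in the 5-cycle (A, D, J, G, B).
Since the cycle has length 5, α^59 acts on it the same as α^4 (59 mod 5 = 4).
Stepping 4 places around the cycle: B → A → D → J → G.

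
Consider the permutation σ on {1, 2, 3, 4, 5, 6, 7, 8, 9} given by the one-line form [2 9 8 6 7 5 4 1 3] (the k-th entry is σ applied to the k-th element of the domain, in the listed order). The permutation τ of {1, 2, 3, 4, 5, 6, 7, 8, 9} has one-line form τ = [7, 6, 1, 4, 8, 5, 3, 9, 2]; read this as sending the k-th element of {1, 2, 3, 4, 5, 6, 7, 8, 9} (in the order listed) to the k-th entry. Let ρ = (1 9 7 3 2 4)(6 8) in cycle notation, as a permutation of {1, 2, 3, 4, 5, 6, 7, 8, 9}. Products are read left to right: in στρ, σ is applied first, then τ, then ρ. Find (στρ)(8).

(στρ)(8) = ρ(τ(σ(8))). σ(8) = 1, then τ(1) = 7, then ρ(7) = 3, so the result is 3.

3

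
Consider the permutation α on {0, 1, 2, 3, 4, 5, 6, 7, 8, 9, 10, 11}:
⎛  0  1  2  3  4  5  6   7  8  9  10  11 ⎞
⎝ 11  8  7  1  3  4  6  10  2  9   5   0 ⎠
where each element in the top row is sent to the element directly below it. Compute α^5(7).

1

Tracing 7 → 10 → … returns to 7 after 8 steps, so 7 lies in an 8-cycle (1 8 2 7 10 5 4 3).
Stepping 5 places around the cycle: 7 → 10 → 5 → 4 → 3 → 1.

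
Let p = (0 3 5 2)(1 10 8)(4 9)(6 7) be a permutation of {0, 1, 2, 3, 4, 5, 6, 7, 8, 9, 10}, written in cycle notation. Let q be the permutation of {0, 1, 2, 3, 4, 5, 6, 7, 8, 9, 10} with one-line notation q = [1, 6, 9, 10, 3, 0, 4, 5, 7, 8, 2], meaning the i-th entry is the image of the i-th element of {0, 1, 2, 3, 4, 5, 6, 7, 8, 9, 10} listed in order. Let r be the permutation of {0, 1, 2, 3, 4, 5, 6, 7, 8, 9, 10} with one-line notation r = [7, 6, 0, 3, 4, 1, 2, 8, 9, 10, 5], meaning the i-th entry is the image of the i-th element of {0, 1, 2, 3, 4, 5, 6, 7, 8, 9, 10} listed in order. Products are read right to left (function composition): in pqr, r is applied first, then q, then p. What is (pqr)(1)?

(pqr)(1) = p(q(r(1))). r(1) = 6, then q(6) = 4, then p(4) = 9, so the result is 9.

9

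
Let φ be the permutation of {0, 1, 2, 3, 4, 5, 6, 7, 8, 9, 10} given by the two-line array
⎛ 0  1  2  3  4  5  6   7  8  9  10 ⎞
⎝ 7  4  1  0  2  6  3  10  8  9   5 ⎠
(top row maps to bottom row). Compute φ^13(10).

5

Tracing 10 → 5 → … returns to 10 after 6 steps, so 10 lies in a 6-cycle (0 7 10 5 6 3).
On a 6-cycle, φ^6 is the identity, so φ^13 = φ^1 there (13 ≡ 1 mod 6).
Advancing 1 step from 10: 10 → 5.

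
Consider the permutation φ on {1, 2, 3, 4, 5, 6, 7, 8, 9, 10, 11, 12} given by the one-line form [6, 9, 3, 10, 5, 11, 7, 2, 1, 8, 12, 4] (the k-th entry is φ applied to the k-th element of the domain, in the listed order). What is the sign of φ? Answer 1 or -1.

1

In disjoint-cycle form the cycle lengths are 9, 1, 1, 1.
A cycle of length ℓ contributes ℓ−1 transpositions, so φ is a product of 8 transpositions — even.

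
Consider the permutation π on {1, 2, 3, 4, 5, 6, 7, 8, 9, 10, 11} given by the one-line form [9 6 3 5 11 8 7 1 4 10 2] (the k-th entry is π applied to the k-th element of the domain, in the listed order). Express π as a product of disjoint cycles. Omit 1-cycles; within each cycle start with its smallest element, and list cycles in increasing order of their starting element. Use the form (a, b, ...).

(1, 9, 4, 5, 11, 2, 6, 8)

From 1: 1 → 9 → 4 → 5 → 11 → 2 → 6 → 8 → 1, closing the cycle (1, 9, 4, 5, 11, 2, 6, 8).
Repeating from the next unused element and collecting all non-trivial cycles gives (1, 9, 4, 5, 11, 2, 6, 8).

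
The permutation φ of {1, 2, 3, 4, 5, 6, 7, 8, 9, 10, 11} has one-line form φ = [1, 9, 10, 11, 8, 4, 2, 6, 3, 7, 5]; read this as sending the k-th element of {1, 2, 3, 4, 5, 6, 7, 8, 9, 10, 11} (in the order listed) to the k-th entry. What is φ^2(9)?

Tracing 9 → 3 → … returns to 9 after 5 steps, so 9 lies in a 5-cycle (2 9 3 10 7).
Stepping 2 places around the cycle: 9 → 3 → 10.

10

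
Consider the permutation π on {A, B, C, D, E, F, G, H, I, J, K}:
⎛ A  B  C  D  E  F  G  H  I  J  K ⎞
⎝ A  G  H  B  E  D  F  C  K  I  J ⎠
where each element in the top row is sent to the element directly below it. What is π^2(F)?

B

Tracing F → D → … returns to F after 4 steps, so F lies in a 4-cycle (B, G, F, D).
Stepping 2 places around the cycle: F → D → B.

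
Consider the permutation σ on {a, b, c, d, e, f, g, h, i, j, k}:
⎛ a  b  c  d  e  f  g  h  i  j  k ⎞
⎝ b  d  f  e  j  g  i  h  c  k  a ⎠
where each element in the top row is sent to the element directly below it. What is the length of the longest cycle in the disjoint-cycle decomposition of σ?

Decomposing into disjoint cycles gives (a, b, d, e, j, k)(c, f, g, i); the longest has length 6.

6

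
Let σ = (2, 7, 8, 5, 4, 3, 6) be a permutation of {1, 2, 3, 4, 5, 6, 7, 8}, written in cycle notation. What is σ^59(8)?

8 lies in the 7-cycle (2, 7, 8, 5, 4, 3, 6).
Powers repeat with period 7 on this cycle, and 59 mod 7 = 3, so σ^59(8) = σ^3(8).
Advancing 3 steps from 8: 8 → 5 → 4 → 3.

3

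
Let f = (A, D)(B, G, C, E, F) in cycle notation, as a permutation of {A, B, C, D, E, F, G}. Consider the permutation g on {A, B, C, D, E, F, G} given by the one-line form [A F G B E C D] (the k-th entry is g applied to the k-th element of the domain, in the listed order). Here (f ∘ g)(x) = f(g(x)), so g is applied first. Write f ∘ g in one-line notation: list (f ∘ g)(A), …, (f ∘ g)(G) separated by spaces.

(f ∘ g)(x) = f(g(x)). Computing each image: f(g(A)) = f(A) = D, f(g(B)) = f(F) = B, f(g(C)) = f(G) = C, f(g(D)) = f(B) = G, f(g(E)) = f(E) = F, f(g(F)) = f(C) = E, f(g(G)) = f(D) = A.
Hence f ∘ g = [D B C G F E A].

D B C G F E A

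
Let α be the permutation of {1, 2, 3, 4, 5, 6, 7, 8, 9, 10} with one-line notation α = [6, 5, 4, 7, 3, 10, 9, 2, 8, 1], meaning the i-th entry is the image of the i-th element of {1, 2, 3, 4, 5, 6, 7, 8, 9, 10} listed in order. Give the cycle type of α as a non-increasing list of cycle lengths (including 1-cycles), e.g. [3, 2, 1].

[7, 3]

The disjoint cycles are (1, 6, 10)(2, 5, 3, 4, 7, 9, 8), with lengths 7, 3 in non-increasing order.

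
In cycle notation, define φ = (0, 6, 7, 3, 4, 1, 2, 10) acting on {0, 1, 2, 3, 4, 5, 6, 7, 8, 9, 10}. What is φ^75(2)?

2 lies in the 8-cycle (0, 6, 7, 3, 4, 1, 2, 10).
Powers repeat with period 8 on this cycle, and 75 mod 8 = 3, so φ^75(2) = φ^3(2).
Stepping 3 places around the cycle: 2 → 10 → 0 → 6.

6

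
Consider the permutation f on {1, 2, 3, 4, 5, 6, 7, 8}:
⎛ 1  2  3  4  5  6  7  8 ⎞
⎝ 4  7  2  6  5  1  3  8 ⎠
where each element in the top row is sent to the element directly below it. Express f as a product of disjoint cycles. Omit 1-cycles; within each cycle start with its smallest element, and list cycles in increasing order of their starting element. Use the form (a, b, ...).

(1, 4, 6)(2, 7, 3)

From 1: 1 → 4 → 6 → 1, closing the cycle (1, 4, 6).
Repeating from the next unused element and collecting all non-trivial cycles gives (1, 4, 6)(2, 7, 3).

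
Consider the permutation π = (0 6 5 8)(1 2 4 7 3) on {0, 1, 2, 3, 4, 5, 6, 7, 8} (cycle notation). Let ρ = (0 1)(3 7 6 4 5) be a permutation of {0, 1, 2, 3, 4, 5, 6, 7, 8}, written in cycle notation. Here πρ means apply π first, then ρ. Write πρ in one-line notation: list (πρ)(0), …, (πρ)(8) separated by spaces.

4 2 5 0 6 8 3 7 1

For each element, apply π then ρ: 0 → 6 → 4; 1 → 2 → 2; 2 → 4 → 5; 3 → 1 → 0; 4 → 7 → 6; 5 → 8 → 8; 6 → 5 → 3; 7 → 3 → 7; 8 → 0 → 1.
Collecting the images, πρ = [4 2 5 0 6 8 3 7 1].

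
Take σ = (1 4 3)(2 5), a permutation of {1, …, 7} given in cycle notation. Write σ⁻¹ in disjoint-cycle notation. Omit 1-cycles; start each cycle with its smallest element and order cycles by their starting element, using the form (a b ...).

(1 3 4)(2 5)

If σ sends a → b within a cycle, σ⁻¹ sends b → a; equivalently, reverse each cycle.
Reversing each cycle of σ and rotating so the smallest element leads gives (1 3 4)(2 5).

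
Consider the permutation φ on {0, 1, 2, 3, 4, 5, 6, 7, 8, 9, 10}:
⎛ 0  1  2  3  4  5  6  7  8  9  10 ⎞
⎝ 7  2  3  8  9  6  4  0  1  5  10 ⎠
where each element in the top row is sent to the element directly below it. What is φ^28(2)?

2

Tracing 2 → 3 → … returns to 2 after 4 steps, so 2 lies in a 4-cycle (1 2 3 8).
Powers repeat with period 4 on this cycle, and 28 mod 4 = 0, so φ^28(2) = φ^0(2).
So φ^28(2) = 2.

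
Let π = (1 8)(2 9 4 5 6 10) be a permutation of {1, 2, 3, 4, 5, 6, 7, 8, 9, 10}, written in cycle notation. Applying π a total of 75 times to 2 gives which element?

5

2 lies in the 6-cycle (2 9 4 5 6 10).
Powers repeat with period 6 on this cycle, and 75 mod 6 = 3, so π^75(2) = π^3(2).
Stepping 3 places around the cycle: 2 → 9 → 4 → 5.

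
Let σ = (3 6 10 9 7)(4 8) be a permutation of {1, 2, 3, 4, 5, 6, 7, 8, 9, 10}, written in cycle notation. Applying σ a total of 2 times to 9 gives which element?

9 lies in the 5-cycle (3 6 10 9 7).
Advancing 2 steps from 9: 9 → 7 → 3.

3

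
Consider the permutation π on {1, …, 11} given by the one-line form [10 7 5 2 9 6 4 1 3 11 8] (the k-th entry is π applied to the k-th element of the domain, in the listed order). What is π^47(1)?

8

Tracing 1 → 10 → … returns to 1 after 4 steps, so 1 lies in a 4-cycle (1 10 11 8).
Powers repeat with period 4 on this cycle, and 47 mod 4 = 3, so π^47(1) = π^3(1).
Advancing 3 steps from 1: 1 → 10 → 11 → 8.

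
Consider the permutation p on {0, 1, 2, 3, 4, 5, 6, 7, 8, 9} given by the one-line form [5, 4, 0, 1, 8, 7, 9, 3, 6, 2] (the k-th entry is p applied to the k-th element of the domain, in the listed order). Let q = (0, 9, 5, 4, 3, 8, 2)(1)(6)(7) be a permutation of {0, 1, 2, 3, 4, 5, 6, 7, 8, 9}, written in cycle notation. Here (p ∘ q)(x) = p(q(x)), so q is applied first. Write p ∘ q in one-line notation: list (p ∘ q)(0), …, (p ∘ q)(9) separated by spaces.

2 4 5 6 1 8 9 3 0 7

(p ∘ q)(x) = p(q(x)). Computing each image: p(q(0)) = p(9) = 2, p(q(1)) = p(1) = 4, p(q(2)) = p(0) = 5, p(q(3)) = p(8) = 6, p(q(4)) = p(3) = 1, p(q(5)) = p(4) = 8, p(q(6)) = p(6) = 9, p(q(7)) = p(7) = 3, p(q(8)) = p(2) = 0, p(q(9)) = p(5) = 7.
Hence p ∘ q = [2 4 5 6 1 8 9 3 0 7].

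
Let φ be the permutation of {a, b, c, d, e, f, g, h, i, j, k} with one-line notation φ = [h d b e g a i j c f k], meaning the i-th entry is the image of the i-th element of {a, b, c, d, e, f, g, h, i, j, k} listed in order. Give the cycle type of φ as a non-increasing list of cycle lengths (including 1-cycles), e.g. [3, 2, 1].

[6, 4, 1]

The disjoint cycles are (a, h, j, f)(b, d, e, g, i, c)(k), with lengths 6, 4, 1 in non-increasing order.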